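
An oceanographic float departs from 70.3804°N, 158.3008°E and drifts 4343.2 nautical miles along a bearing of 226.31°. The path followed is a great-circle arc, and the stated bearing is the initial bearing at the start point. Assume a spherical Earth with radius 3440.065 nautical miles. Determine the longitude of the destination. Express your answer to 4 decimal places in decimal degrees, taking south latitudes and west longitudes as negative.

longitude 114.6348°

The arc subtends δ = 4343.2/3440.065 = 1.262534 rad at the centre.
With φ₁ = 70.3804° = 1.228370 rad and θ = 226.31° = 3.949855 rad:
Applying the spherical law of cosines for sides, sin φ₂ = sin φ₁ cos δ + cos φ₁ sin δ cos θ = 0.064783, so φ₂ = 3.7144°.
Δλ = atan2( sin θ sin δ cos φ₁ , cos δ − sin φ₁ sin φ₂ ) = atan2(-0.231349, 0.242381) = -0.762116 rad = -43.6660°.
λ₂ = λ₁ + Δλ = 114.6348°.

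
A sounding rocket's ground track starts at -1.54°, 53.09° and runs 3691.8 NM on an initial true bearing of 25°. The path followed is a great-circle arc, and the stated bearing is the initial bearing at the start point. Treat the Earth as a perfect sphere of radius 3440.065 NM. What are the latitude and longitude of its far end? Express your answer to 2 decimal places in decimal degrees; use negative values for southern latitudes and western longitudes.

latitude 51.56°, longitude 89.77°

Angular distance δ = d/R = 3691.8 / 3440.065 = 1.073177 rad.
With φ₁ = -1.54° = -0.026878 rad and θ = 25° = 0.436332 rad:
Destination latitude: φ₂ = arcsin( sin φ₁ cos δ + cos φ₁ sin δ cos θ ) = arcsin(0.783276) = 51.56°.
Δλ = atan2( sin θ sin δ cos φ₁ , cos δ − sin φ₁ sin φ₂ ) = atan2(0.371230, 0.498385) = 0.640207 rad = 36.68°.
λ₂ = λ₁ + Δλ = 89.77°.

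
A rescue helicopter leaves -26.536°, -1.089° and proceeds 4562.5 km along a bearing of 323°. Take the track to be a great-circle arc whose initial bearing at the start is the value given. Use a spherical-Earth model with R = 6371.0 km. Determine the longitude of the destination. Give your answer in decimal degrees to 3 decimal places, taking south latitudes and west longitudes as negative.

The arc subtends δ = 4562.5/6371 = 0.716136 rad at the centre.
With φ₁ = -26.536° = -0.463141 rad and θ = 323° = 5.637413 rad:
Applying the spherical law of cosines for sides, sin φ₂ = sin φ₁ cos δ + cos φ₁ sin δ cos θ = 0.132040, so φ₂ = 7.587°.
Δλ = atan2( sin θ sin δ cos φ₁ , cos δ − sin φ₁ sin φ₂ ) = atan2(-0.353456, 0.813338) = -0.409953 rad = -23.489°.
λ₂ = λ₁ + Δλ = -24.578°.

longitude -24.578°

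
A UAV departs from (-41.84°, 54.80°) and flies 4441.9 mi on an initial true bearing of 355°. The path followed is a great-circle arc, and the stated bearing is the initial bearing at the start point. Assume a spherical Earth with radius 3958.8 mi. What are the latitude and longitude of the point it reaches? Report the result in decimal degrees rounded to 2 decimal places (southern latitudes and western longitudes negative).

latitude 22.29°, longitude 49.93°

δ = 4441.9/3958.8 = 1.122032 rad (64.2877°).
Start latitude φ₁ = -0.730246 rad; initial bearing θ = 6.195919 rad.
Destination latitude: φ₂ = arcsin( sin φ₁ cos δ + cos φ₁ sin δ cos θ ) = arcsin(0.379286) = 22.29°.
Δλ = atan2( sin θ sin δ cos φ₁ , cos δ − sin φ₁ sin φ₂ ) = atan2(-0.058503, 0.686856) = -0.084969 rad = -4.87°.
Hence λ₂ = 54.80° + -4.87° = 49.93°.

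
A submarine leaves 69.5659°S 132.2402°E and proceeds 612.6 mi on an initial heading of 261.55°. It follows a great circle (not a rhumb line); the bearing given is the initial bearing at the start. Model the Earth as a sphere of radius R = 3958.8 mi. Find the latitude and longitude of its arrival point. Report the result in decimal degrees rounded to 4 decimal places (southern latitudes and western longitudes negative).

δ = 612.6/3958.8 = 0.154744 rad (8.8662°).
With φ₁ = -69.5659° = -1.214154 rad and θ = 261.55° = 4.564909 rad:
sin φ₂ = sin φ₁ cos δ + cos φ₁ sin δ cos θ = (-0.937074)(0.988051) + (0.349130)(0.154127)(-0.146946) = -0.933785
φ₂ = asin(-0.933785) = -1.204847 rad = -69.0327°.
Δλ = atan2( sin θ sin δ cos φ₁ , cos δ − sin φ₁ sin φ₂ ) = atan2(-0.053226, 0.113025) = -0.440116 rad = -25.2168°.
λ₂ = λ₁ + Δλ = 107.0234°.

latitude -69.0327°, longitude 107.0234°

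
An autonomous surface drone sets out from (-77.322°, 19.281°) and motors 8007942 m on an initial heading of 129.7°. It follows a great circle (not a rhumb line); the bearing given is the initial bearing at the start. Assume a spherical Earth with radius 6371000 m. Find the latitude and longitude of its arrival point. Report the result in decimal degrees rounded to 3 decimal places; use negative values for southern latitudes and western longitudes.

Central angle δ = d/R = 1.256936 rad.
Start latitude φ₁ = -1.349523 rad; initial bearing θ = 2.263692 rad.
Destination latitude: φ₂ = arcsin( sin φ₁ cos δ + cos φ₁ sin δ cos θ ) = arcsin(-0.434548) = -25.757°.
For the longitude increment, Δλ = atan2( sin θ sin δ cos φ₁, cos δ − sin φ₁ sin φ₂ ) = atan2(0.160612, -0.115221) = 125.655°.
Hence λ₂ = 19.281° + 125.655° = 144.936°.

latitude -25.757°, longitude 144.936°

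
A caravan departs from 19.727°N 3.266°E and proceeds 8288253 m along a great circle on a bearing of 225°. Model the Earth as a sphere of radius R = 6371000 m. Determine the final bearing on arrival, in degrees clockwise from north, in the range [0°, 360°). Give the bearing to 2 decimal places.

final bearing 232.93°

δ = 8288253/6371000 = 1.300934 rad (74.5380°).
Converting: φ₁ = 0.344301 rad, θ = 3.926991 rad.
sin φ₂ = sin φ₁ cos δ + cos φ₁ sin δ cos θ = (0.337539)(0.266598) + (0.941312)(0.963808)(-0.707107) = -0.551531
φ₂ = asin(-0.551531) = -0.584198 rad = -33.472°.
For the longitude increment, Δλ = atan2( sin θ sin δ cos φ₁, cos δ − sin φ₁ sin φ₂ ) = atan2(-0.641518, 0.452761) = -54.787°.
Hence λ₂ = 3.266° + -54.787° = -51.521°.
The forward bearing on arrival equals the back-azimuth from the destination plus 180°.
Back-azimuth from P₂ (-33.47°, -51.52°) to P₁ (19.73°, 3.27°), with Δλ' = λ₁ − λ₂ = 54.79°: atan2( sin Δλ' cos φ₁ , cos φ₂ sin φ₁ − sin φ₂ cos φ₁ cos Δλ' ) = 52.93°.
Final bearing = (52.93° + 180°) mod 360° = 232.93°.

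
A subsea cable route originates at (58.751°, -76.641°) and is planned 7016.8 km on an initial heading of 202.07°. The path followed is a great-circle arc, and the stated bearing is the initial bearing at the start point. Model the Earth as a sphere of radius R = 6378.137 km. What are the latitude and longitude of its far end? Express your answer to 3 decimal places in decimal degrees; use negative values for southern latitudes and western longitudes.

latitude -2.338°, longitude -96.223°

Central angle δ = d/R = 1.100133 rad.
Converting: φ₁ = 1.025398 rad, θ = 3.526787 rad.
Destination latitude: φ₂ = arcsin( sin φ₁ cos δ + cos φ₁ sin δ cos θ ) = arcsin(-0.040787) = -2.338°.
For the longitude increment, Δλ = atan2( sin θ sin δ cos φ₁, cos δ − sin φ₁ sin φ₂ ) = atan2(-0.173724, 0.488347) = -19.582°.
λ₂ = λ₁ + Δλ = -96.223°.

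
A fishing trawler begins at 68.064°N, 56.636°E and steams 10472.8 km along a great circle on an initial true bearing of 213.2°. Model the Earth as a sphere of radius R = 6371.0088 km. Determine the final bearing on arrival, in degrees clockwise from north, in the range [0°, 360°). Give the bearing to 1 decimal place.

Central angle δ = d/R = 1.643821 rad.
With φ₁ = 68.064° = 1.187941 rad and θ = 213.2° = 3.721042 rad:
Applying the spherical law of cosines for sides, sin φ₂ = sin φ₁ cos δ + cos φ₁ sin δ cos θ = -0.379435, so φ₂ = -22.299°.
For the longitude increment, Δλ = atan2( sin θ sin δ cos φ₁, cos δ − sin φ₁ sin φ₂ ) = atan2(-0.204008, 0.279005) = -36.174°.
Hence λ₂ = 56.636° + -36.174° = 20.462°.
The forward bearing on arrival equals the back-azimuth from the destination plus 180°.
Back-azimuth from P₂ (-22.3°, 20.5°) to P₁ (68.1°, 56.6°), with Δλ' = λ₁ − λ₂ = 36.2°: atan2( sin Δλ' cos φ₁ , cos φ₂ sin φ₁ − sin φ₂ cos φ₁ cos Δλ' ) = 12.8°.
Final bearing = (12.8° + 180°) mod 360° = 192.8°.

final bearing 192.8°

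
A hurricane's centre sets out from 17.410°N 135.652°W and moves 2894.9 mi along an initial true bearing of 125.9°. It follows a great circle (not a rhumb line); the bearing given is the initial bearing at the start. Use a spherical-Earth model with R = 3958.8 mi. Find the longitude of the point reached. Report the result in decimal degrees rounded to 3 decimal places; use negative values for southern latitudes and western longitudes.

The arc subtends δ = 2894.9/3958.8 = 0.731257 rad at the centre.
Converting: φ₁ = 0.303862 rad, θ = 2.197370 rad.
Applying the spherical law of cosines for sides, sin φ₂ = sin φ₁ cos δ + cos φ₁ sin δ cos θ = -0.150933, so φ₂ = -8.681°.
Then Δλ = atan2(0.516169, 0.789496) = 0.579038 rad, from sin θ sin δ cos φ₁ over cos δ − sin φ₁ sin φ₂.
Hence λ₂ = -135.652° + 33.176° = -102.476°.

longitude -102.476°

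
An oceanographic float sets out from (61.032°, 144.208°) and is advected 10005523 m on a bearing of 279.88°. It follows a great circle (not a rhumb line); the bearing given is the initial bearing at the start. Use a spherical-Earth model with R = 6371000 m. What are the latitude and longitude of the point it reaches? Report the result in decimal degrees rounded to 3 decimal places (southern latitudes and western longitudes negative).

Central angle δ = d/R = 1.570479 rad.
Converting: φ₁ = 1.065209 rad, θ = 4.884828 rad.
sin φ₂ = sin φ₁ cos δ + cos φ₁ sin δ cos θ = (0.874890)(0.000317) + (0.484321)(1.000000)(0.171585) = 0.083380
φ₂ = asin(0.083380) = 0.083477 rad = 4.783°.
Δλ = atan2( sin θ sin δ cos φ₁ , cos δ − sin φ₁ sin φ₂ ) = atan2(-0.477138, -0.072631) = -1.721859 rad = -98.655°.
λ₂ = λ₁ + Δλ = 45.553°.

latitude 4.783°, longitude 45.553°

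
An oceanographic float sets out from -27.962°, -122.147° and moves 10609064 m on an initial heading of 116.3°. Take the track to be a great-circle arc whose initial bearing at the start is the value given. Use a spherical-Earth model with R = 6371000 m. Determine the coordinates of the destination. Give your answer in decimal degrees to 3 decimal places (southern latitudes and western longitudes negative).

Central angle δ = d/R = 1.665212 rad.
Start latitude φ₁ = -0.488029 rad; initial bearing θ = 2.029818 rad.
Destination latitude: φ₂ = arcsin( sin φ₁ cos δ + cos φ₁ sin δ cos θ ) = arcsin(-0.345399) = -20.206°.
Then Δλ = atan2(0.788303, -0.256228) = 1.885062 rad, from sin θ sin δ cos φ₁ over cos δ − sin φ₁ sin φ₂.
λ₂ = -122.147° + 108.006° = -14.141°.

latitude -20.206°, longitude -14.141°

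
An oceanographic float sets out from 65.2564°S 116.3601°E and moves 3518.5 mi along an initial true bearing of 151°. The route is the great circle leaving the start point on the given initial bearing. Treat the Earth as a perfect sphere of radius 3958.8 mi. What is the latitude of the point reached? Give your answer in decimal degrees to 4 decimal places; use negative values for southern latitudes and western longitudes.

δ = 3518.5/3958.8 = 0.888779 rad (50.9233°).
Start latitude φ₁ = -1.138939 rad; initial bearing θ = 2.635447 rad.
sin φ₂ = sin φ₁ cos δ + cos φ₁ sin δ cos θ = (-0.908190)(0.630360) + (0.418558)(0.776303)(-0.874620) = -0.856675
φ₂ = asin(-0.856675) = -1.028789 rad = -58.9453°.
For the longitude increment, Δλ = atan2( sin θ sin δ cos φ₁, cos δ − sin φ₁ sin φ₂ ) = atan2(0.157528, -0.147664) = 133.1487°.
λ₂ = 116.3601° + 133.1487° = 249.5088°, normalized to (−180°, 180°] → -110.4912°.

latitude -58.9453°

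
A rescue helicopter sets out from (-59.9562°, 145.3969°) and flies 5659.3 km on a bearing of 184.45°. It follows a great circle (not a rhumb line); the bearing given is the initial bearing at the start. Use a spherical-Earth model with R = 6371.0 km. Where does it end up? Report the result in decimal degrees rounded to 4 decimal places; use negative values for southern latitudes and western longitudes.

latitude -68.9608°, longitude -24.9485°

Angular distance δ = d/R = 5659.3 / 6371 = 0.888291 rad.
Converting: φ₁ = -1.046433 rad, θ = 3.219260 rad.
Destination latitude: φ₂ = arcsin( sin φ₁ cos δ + cos φ₁ sin δ cos θ ) = arcsin(-0.933335) = -68.9608°.
For the longitude increment, Δλ = atan2( sin θ sin δ cos φ₁, cos δ − sin φ₁ sin φ₂ ) = atan2(-0.030144, -0.177195) = -170.3454°.
λ₂ = 145.3969° + -170.3454° = -24.9485°.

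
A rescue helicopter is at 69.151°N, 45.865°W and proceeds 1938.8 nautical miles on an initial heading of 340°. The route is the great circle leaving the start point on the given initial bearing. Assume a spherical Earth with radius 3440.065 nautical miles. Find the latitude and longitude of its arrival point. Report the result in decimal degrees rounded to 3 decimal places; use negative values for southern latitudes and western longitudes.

latitude 75.617°, longitude -178.509°

Angular distance δ = d/R = 1938.8 / 3440.065 = 0.563594 rad.
With φ₁ = 69.151° = 1.206913 rad and θ = 340° = 5.934119 rad:
Destination latitude: φ₂ = arcsin( sin φ₁ cos δ + cos φ₁ sin δ cos θ ) = arcsin(0.968658) = 75.617°.
Then Δλ = atan2(-0.065030, -0.059891) = -2.315079 rad, from sin θ sin δ cos φ₁ over cos δ − sin φ₁ sin φ₂.
Hence λ₂ = -45.865° + -132.644° = -178.509°.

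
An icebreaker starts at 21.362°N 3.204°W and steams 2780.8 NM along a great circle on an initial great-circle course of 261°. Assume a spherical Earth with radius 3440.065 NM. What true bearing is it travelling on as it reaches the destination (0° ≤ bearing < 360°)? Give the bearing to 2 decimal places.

final bearing 248.41°

δ = 2780.8/3440.065 = 0.808357 rad (46.3154°).
Converting: φ₁ = 0.372837 rad, θ = 4.555309 rad.
Applying the spherical law of cosines for sides, sin φ₂ = sin φ₁ cos δ + cos φ₁ sin δ cos θ = 0.146235, so φ₂ = 8.409°.
For the longitude increment, Δλ = atan2( sin θ sin δ cos φ₁, cos δ − sin φ₁ sin φ₂ ) = atan2(-0.665179, 0.637420) = -46.221°.
Hence λ₂ = -3.204° + -46.221° = -49.425°.
The forward bearing on arrival equals the back-azimuth from the destination plus 180°.
Back-azimuth from P₂ (8.41°, -49.42°) to P₁ (21.36°, -3.20°), with Δλ' = λ₁ − λ₂ = 46.22°: atan2( sin Δλ' cos φ₁ , cos φ₂ sin φ₁ − sin φ₂ cos φ₁ cos Δλ' ) = 68.41°.
Final bearing = (68.41° + 180°) mod 360° = 248.41°.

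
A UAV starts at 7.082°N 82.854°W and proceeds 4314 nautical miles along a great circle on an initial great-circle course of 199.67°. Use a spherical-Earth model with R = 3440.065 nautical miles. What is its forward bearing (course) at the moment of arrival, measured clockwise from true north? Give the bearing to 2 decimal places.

final bearing 219.29°

Central angle δ = d/R = 1.254046 rad.
Converting: φ₁ = 0.123604 rad, θ = 3.484899 rad.
Applying the spherical law of cosines for sides, sin φ₂ = sin φ₁ cos δ + cos φ₁ sin δ cos θ = -0.849573, so φ₂ = -58.165°.
Then Δλ = atan2(-0.317417, 0.416224) = -0.651524 rad, from sin θ sin δ cos φ₁ over cos δ − sin φ₁ sin φ₂.
λ₂ = λ₁ + Δλ = -120.184°.
The forward bearing on arrival equals the back-azimuth from the destination plus 180°.
Back-azimuth from P₂ (-58.17°, -120.18°) to P₁ (7.08°, -82.85°), with Δλ' = λ₁ − λ₂ = 37.33°: atan2( sin Δλ' cos φ₁ , cos φ₂ sin φ₁ − sin φ₂ cos φ₁ cos Δλ' ) = 39.29°.
Final bearing = (39.29° + 180°) mod 360° = 219.29°.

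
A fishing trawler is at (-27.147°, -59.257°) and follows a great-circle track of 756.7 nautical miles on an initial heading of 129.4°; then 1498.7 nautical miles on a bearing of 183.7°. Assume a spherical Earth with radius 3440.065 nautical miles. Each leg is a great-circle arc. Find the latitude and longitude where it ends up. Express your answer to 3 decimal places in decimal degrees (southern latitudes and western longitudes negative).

Apply the spherical direct solution leg by leg, carrying full precision between legs.
Leg 1: from (-27.147°, -59.257°), δ = 756.7/3440.065 = 0.219967 rad, θ = 129.4° → φ = -34.647°, λ = -47.430°.
Leg 2: from (-34.647°, -47.430°), δ = 1498.7/3440.065 = 0.435660 rad, θ = 183.7° → φ = -59.527°, λ = -50.509°.

latitude -59.527°, longitude -50.509°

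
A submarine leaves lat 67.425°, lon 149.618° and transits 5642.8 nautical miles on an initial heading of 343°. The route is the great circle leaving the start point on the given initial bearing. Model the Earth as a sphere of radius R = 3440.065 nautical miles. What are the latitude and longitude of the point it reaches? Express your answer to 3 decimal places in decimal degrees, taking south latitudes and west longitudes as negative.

The arc subtends δ = 5642.8/3440.065 = 1.640318 rad at the centre.
Converting: φ₁ = 1.176788 rad, θ = 5.986479 rad.
Destination latitude: φ₂ = arcsin( sin φ₁ cos δ + cos φ₁ sin δ cos θ ) = arcsin(0.302088) = 17.583°.
Δλ = atan2( sin θ sin δ cos φ₁ , cos δ − sin φ₁ sin φ₂ ) = atan2(-0.111968, -0.348407) = -2.830646 rad = -162.184°.
Hence λ₂ = 149.618° + -162.184° = -12.566°.

latitude 17.583°, longitude -12.566°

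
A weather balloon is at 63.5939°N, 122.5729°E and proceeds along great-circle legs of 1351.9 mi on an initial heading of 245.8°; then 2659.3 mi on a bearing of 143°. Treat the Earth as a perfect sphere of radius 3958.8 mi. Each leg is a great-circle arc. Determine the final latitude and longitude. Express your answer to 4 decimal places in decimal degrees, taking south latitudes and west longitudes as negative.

latitude 17.6720°, longitude 116.3152°

Apply the spherical direct solution leg by leg, carrying full precision between legs.
Leg 1: from (63.5939°, 122.5729°), δ = 1351.9/3958.8 = 0.341492 rad, θ = 245.8° → φ = 51.5262°, λ = 93.1683°.
Leg 2: from (51.5262°, 93.1683°), δ = 2659.3/3958.8 = 0.671744 rad, θ = 143° → φ = 17.6720°, λ = 116.3152°.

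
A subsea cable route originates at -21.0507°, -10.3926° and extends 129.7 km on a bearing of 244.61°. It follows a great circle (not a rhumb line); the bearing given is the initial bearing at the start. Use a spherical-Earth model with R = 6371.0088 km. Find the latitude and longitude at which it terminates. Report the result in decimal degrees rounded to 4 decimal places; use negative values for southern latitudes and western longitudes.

latitude -21.5471°, longitude -11.5255°

Central angle δ = d/R = 0.020358 rad.
Converting: φ₁ = -0.367404 rad, θ = 4.269250 rad.
Applying the spherical law of cosines for sides, sin φ₂ = sin φ₁ cos δ + cos φ₁ sin δ cos θ = -0.367265, so φ₂ = -21.5471°.
Δλ = atan2( sin θ sin δ cos φ₁ , cos δ − sin φ₁ sin φ₂ ) = atan2(-0.017163, 0.867873) = -0.019773 rad = -1.1329°.
λ₂ = -10.3926° + -1.1329° = -11.5255°.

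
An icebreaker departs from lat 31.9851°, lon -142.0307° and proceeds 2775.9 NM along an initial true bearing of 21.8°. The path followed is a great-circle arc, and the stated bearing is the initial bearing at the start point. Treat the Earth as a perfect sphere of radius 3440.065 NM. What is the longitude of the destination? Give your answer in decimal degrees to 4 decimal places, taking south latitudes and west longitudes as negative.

Angular distance δ = d/R = 2775.9 / 3440.065 = 0.806932 rad.
Start latitude φ₁ = 0.558245 rad; initial bearing θ = 0.380482 rad.
Destination latitude: φ₂ = arcsin( sin φ₁ cos δ + cos φ₁ sin δ cos θ ) = arcsin(0.935130) = 69.2492°.
Then Δλ = atan2(0.227475, 0.196380) = 0.858630 rad, from sin θ sin δ cos φ₁ over cos δ − sin φ₁ sin φ₂.
Hence λ₂ = -142.0307° + 49.1959° = -92.8348°.

longitude -92.8348°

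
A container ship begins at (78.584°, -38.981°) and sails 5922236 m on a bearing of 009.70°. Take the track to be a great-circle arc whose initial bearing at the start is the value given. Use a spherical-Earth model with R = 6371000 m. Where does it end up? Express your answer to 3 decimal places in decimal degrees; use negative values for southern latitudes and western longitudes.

Angular distance δ = d/R = 5922236 / 6371000 = 0.929561 rad.
With φ₁ = 78.584° = 1.371550 rad and θ = 9.7° = 0.169297 rad:
Applying the spherical law of cosines for sides, sin φ₂ = sin φ₁ cos δ + cos φ₁ sin δ cos θ = 0.742697, so φ₂ = 47.962°.
Δλ = atan2( sin θ sin δ cos φ₁ , cos δ − sin φ₁ sin φ₂ ) = atan2(0.026725, -0.129818) = 2.938566 rad = 168.367°.
Hence λ₂ = -38.981° + 168.367° = 129.386°.

latitude 47.962°, longitude 129.386°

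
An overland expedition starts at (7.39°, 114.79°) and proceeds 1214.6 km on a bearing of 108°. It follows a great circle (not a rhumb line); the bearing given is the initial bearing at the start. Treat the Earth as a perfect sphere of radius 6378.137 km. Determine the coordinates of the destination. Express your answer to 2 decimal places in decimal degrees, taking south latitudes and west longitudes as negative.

The arc subtends δ = 1214.6/6378.137 = 0.190432 rad at the centre.
Converting: φ₁ = 0.128980 rad, θ = 1.884956 rad.
Applying the spherical law of cosines for sides, sin φ₂ = sin φ₁ cos δ + cos φ₁ sin δ cos θ = 0.068292, so φ₂ = 3.92°.
Then Δλ = atan2(0.178523, 0.973139) = 0.181434 rad, from sin θ sin δ cos φ₁ over cos δ − sin φ₁ sin φ₂.
λ₂ = 114.79° + 10.40° = 125.19°.

latitude 3.92°, longitude 125.19°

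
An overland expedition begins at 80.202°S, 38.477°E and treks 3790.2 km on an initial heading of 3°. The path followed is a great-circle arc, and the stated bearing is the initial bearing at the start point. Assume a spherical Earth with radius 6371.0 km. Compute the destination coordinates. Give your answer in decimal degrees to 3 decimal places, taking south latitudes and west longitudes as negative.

latitude -46.127°, longitude 40.903°

Central angle δ = d/R = 0.594914 rad.
With φ₁ = -80.202° = -1.399789 rad and θ = 3° = 0.052360 rad:
sin φ₂ = sin φ₁ cos δ + cos φ₁ sin δ cos θ = (-0.985414)(0.828196) + (0.170175)(0.560438)(0.998630) = -0.720874
φ₂ = asin(-0.720874) = -0.805063 rad = -46.127°.
For the longitude increment, Δλ = atan2( sin θ sin δ cos φ₁, cos δ − sin φ₁ sin φ₂ ) = atan2(0.004991, 0.117837) = 2.426°.
λ₂ = 38.477° + 2.426° = 40.903°.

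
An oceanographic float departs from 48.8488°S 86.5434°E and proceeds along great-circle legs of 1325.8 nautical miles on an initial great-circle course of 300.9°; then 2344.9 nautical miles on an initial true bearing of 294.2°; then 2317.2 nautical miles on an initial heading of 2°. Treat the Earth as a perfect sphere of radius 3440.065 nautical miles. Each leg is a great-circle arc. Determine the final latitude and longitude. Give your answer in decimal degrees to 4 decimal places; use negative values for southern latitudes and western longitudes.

latitude 25.2096°, longitude 28.5859°

Apply the spherical direct solution leg by leg, carrying full precision between legs.
Leg 1: from (-48.8488°, 86.5434°), δ = 1325.8/3440.065 = 0.385400 rad, θ = 300.9° → φ = -34.7993°, λ = 63.4129°.
Leg 2: from (-34.7993°, 63.4129°), δ = 2344.9/3440.065 = 0.681644 rad, θ = 294.2° → φ = -13.3609°, λ = 27.2071°.
Leg 3: from (-13.3609°, 27.2071°), δ = 2317.2/3440.065 = 0.673592 rad, θ = 2° → φ = 25.2096°, λ = 28.5859°.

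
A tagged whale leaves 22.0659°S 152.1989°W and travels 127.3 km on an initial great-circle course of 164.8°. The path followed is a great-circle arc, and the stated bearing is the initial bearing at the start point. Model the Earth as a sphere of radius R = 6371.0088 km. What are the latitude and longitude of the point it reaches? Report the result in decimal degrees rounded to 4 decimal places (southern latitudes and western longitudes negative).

The arc subtends δ = 127.3/6371.0088 = 0.019981 rad at the centre.
Converting: φ₁ = -0.385123 rad, θ = 2.876303 rad.
Destination latitude: φ₂ = arcsin( sin φ₁ cos δ + cos φ₁ sin δ cos θ ) = arcsin(-0.393466) = -23.1704°.
Δλ = atan2( sin θ sin δ cos φ₁ , cos δ − sin φ₁ sin φ₂ ) = atan2(0.004855, 0.851986) = 0.005698 rad = 0.3265°.
λ₂ = -152.1989° + 0.3265° = -151.8724°.

latitude -23.1704°, longitude -151.8724°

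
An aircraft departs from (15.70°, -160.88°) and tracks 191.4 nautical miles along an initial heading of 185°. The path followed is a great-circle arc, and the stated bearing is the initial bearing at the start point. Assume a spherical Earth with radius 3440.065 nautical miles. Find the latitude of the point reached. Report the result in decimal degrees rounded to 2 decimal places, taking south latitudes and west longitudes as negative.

latitude 12.52°

Angular distance δ = d/R = 191.4 / 3440.065 = 0.055638 rad.
Converting: φ₁ = 0.274017 rad, θ = 3.228859 rad.
Destination latitude: φ₂ = arcsin( sin φ₁ cos δ + cos φ₁ sin δ cos θ ) = arcsin(0.216850) = 12.52°.
For the longitude increment, Δλ = atan2( sin θ sin δ cos φ₁, cos δ − sin φ₁ sin φ₂ ) = atan2(-0.004666, 0.939773) = -0.28°.
λ₂ = λ₁ + Δλ = -161.16°.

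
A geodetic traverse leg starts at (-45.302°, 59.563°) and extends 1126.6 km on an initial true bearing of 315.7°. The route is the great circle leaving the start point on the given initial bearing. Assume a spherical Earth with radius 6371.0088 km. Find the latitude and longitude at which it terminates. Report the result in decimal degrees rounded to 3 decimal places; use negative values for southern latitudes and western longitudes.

Angular distance δ = d/R = 1126.6 / 6371.0088 = 0.176832 rad.
Converting: φ₁ = -0.790669 rad, θ = 5.510004 rad.
Destination latitude: φ₂ = arcsin( sin φ₁ cos δ + cos φ₁ sin δ cos θ ) = arcsin(-0.611186) = -37.675°.
For the longitude increment, Δλ = atan2( sin θ sin δ cos φ₁, cos δ − sin φ₁ sin φ₂ ) = atan2(-0.086416, 0.549960) = -8.930°.
λ₂ = λ₁ + Δλ = 50.633°.

latitude -37.675°, longitude 50.633°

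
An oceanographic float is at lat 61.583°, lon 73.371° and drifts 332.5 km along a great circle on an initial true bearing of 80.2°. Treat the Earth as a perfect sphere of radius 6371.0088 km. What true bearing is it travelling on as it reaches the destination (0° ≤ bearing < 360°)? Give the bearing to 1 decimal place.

δ = 332.5/6371.0088 = 0.052190 rad (2.9902°).
Start latitude φ₁ = 1.074826 rad; initial bearing θ = 1.399754 rad.
Applying the spherical law of cosines for sides, sin φ₂ = sin φ₁ cos δ + cos φ₁ sin δ cos θ = 0.882535, so φ₂ = 61.950°.
For the longitude increment, Δλ = atan2( sin θ sin δ cos φ₁, cos δ − sin φ₁ sin φ₂ ) = atan2(0.024463, 0.222442) = 6.276°.
Hence λ₂ = 73.371° + 6.276° = 79.647°.
The forward bearing on arrival equals the back-azimuth from the destination plus 180°.
Back-azimuth from P₂ (61.9°, 79.6°) to P₁ (61.6°, 73.4°), with Δλ' = λ₁ − λ₂ = -6.3°: atan2( sin Δλ' cos φ₁ , cos φ₂ sin φ₁ − sin φ₂ cos φ₁ cos Δλ' ) = 265.7°.
Final bearing = (265.7° + 180°) mod 360° = 85.7°.

final bearing 85.7°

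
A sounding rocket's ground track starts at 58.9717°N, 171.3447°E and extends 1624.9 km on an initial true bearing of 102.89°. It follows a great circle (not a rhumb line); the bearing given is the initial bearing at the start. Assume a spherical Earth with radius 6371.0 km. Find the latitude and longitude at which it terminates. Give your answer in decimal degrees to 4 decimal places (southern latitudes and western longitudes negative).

δ = 1624.9/6371 = 0.255046 rad (14.6131°).
Start latitude φ₁ = 1.029250 rad; initial bearing θ = 1.795769 rad.
sin φ₂ = sin φ₁ cos δ + cos φ₁ sin δ cos θ = (0.856913)(0.967652) + (0.515461)(0.252290)(-0.223080) = 0.800182
φ₂ = asin(0.800182) = 0.927599 rad = 53.1475°.
Δλ = atan2( sin θ sin δ cos φ₁ , cos δ − sin φ₁ sin φ₂ ) = atan2(0.126769, 0.281965) = 0.422513 rad = 24.2082°.
λ₂ = 171.3447° + 24.2082° = 195.5529°, normalized to (−180°, 180°] → -164.4471°.

latitude 53.1475°, longitude -164.4471°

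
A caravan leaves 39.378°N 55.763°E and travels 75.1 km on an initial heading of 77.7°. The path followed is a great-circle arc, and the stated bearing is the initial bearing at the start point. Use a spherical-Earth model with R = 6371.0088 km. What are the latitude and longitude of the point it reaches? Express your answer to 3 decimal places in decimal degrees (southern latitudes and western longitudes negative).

latitude 39.519°, longitude 56.618°

The arc subtends δ = 75.1/6371.0088 = 0.011788 rad at the centre.
With φ₁ = 39.378° = 0.687276 rad and θ = 77.7° = 1.356121 rad:
sin φ₂ = sin φ₁ cos δ + cos φ₁ sin δ cos θ = (0.634434)(0.999931) + (0.772977)(0.011787)(0.213030) = 0.636331
φ₂ = asin(0.636331) = 0.689732 rad = 39.519°.
Δλ = atan2( sin θ sin δ cos φ₁ , cos δ − sin φ₁ sin φ₂ ) = atan2(0.008902, 0.596221) = 0.014930 rad = 0.855°.
Hence λ₂ = 55.763° + 0.855° = 56.618°.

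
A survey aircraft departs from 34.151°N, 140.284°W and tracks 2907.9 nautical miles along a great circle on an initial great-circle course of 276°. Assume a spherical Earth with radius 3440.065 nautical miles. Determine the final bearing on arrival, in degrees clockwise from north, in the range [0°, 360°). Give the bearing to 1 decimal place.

The arc subtends δ = 2907.9/3440.065 = 0.845304 rad at the centre.
Converting: φ₁ = 0.596047 rad, θ = 4.817109 rad.
sin φ₂ = sin φ₁ cos δ + cos φ₁ sin δ cos θ = (0.561376)(0.663504) + (0.827561)(0.748173)(0.104528) = 0.437195
φ₂ = asin(0.437195) = 0.452477 rad = 25.925°.
Δλ = atan2( sin θ sin δ cos φ₁ , cos δ − sin φ₁ sin φ₂ ) = atan2(-0.615767, 0.418073) = -0.974340 rad = -55.826°.
λ₂ = -140.284° + -55.826° = -196.110°, normalized to (−180°, 180°] → 163.890°.
The forward bearing on arrival equals the back-azimuth from the destination plus 180°.
Back-azimuth from P₂ (25.9°, 163.9°) to P₁ (34.2°, -140.3°), with Δλ' = λ₁ − λ₂ = -304.2°: atan2( sin Δλ' cos φ₁ , cos φ₂ sin φ₁ − sin φ₂ cos φ₁ cos Δλ' ) = 66.2°.
Final bearing = (66.2° + 180°) mod 360° = 246.2°.

final bearing 246.2°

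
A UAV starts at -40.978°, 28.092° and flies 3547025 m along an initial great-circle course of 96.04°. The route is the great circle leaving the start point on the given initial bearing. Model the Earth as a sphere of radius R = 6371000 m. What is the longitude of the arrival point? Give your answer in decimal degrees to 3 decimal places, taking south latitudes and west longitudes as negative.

Central angle δ = d/R = 0.556745 rad.
Start latitude φ₁ = -0.715201 rad; initial bearing θ = 1.676214 rad.
sin φ₂ = sin φ₁ cos δ + cos φ₁ sin δ cos θ = (-0.655769)(0.848979) + (0.754961)(0.528426)(-0.105223) = -0.598712
φ₂ = asin(-0.598712) = -0.641892 rad = -36.778°.
Δλ = atan2( sin θ sin δ cos φ₁ , cos δ − sin φ₁ sin φ₂ ) = atan2(0.396727, 0.456362) = 0.715606 rad = 41.001°.
Hence λ₂ = 28.092° + 41.001° = 69.093°.

longitude 69.093°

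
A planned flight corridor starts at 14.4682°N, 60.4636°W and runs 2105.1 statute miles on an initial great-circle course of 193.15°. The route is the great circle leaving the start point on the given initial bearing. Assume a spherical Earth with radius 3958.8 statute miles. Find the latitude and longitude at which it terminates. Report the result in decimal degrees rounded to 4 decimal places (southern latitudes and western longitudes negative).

latitude -15.2330°, longitude -67.3299°

The arc subtends δ = 2105.1/3958.8 = 0.531752 rad at the centre.
With φ₁ = 14.4682° = 0.252518 rad and θ = 193.15° = 3.371103 rad:
sin φ₂ = sin φ₁ cos δ + cos φ₁ sin δ cos θ = (0.249843)(0.861920) + (0.968286)(0.507044)(-0.973778) = -0.262746
φ₂ = asin(-0.262746) = -0.265867 rad = -15.2330°.
For the longitude increment, Δλ = atan2( sin θ sin δ cos φ₁, cos δ − sin φ₁ sin φ₂ ) = atan2(-0.111695, 0.927565) = -6.8663°.
λ₂ = λ₁ + Δλ = -67.3299°.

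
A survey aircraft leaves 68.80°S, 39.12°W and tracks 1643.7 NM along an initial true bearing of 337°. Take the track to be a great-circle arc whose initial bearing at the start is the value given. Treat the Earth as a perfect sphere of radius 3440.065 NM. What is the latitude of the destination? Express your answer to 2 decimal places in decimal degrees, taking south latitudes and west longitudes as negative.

latitude -42.44°

Central angle δ = d/R = 0.477811 rad.
Start latitude φ₁ = -1.200787 rad; initial bearing θ = 5.881760 rad.
Applying the spherical law of cosines for sides, sin φ₂ = sin φ₁ cos δ + cos φ₁ sin δ cos θ = -0.674838, so φ₂ = -42.44°.
For the longitude increment, Δλ = atan2( sin θ sin δ cos φ₁, cos δ − sin φ₁ sin φ₂ ) = atan2(-0.064974, 0.258836) = -14.09°.
Hence λ₂ = -39.12° + -14.09° = -53.21°.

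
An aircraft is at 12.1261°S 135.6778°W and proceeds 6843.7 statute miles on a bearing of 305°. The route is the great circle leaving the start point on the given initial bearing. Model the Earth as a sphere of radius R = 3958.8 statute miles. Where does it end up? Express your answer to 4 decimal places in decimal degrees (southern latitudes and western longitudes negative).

Angular distance δ = d/R = 6843.7 / 3958.8 = 1.728731 rad.
With φ₁ = -12.1261° = -0.211640 rad and θ = 305° = 5.323254 rad:
sin φ₂ = sin φ₁ cos δ + cos φ₁ sin δ cos θ = (-0.210064)(-0.157279) + (0.977688)(0.987554)(0.573576) = 0.586838
φ₂ = asin(0.586838) = 0.627148 rad = 35.9329°.
Then Δλ = atan2(-0.790907, -0.034005) = -1.613765 rad, from sin θ sin δ cos φ₁ over cos δ − sin φ₁ sin φ₂.
λ₂ = -135.6778° + -92.4619° = -228.1397°, normalized to (−180°, 180°] → 131.8603°.

latitude 35.9329°, longitude 131.8603°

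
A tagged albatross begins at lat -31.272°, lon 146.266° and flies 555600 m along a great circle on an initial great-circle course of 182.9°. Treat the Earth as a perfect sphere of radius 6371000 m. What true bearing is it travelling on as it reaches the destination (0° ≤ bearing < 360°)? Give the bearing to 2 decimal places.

final bearing 183.07°

δ = 555600/6371000 = 0.087208 rad (4.9966°).
Converting: φ₁ = -0.545799 rad, θ = 3.192207 rad.
Destination latitude: φ₂ = arcsin( sin φ₁ cos δ + cos φ₁ sin δ cos θ ) = arcsin(-0.591477) = -36.262°.
Then Δλ = atan2(-0.003766, 0.689163) = -0.005465 rad, from sin θ sin δ cos φ₁ over cos δ − sin φ₁ sin φ₂.
Hence λ₂ = 146.266° + -0.313° = 145.953°.
The forward bearing on arrival equals the back-azimuth from the destination plus 180°.
Back-azimuth from P₂ (-36.26°, 145.95°) to P₁ (-31.27°, 146.27°), with Δλ' = λ₁ − λ₂ = 0.31°: atan2( sin Δλ' cos φ₁ , cos φ₂ sin φ₁ − sin φ₂ cos φ₁ cos Δλ' ) = 3.07°.
Final bearing = (3.07° + 180°) mod 360° = 183.07°.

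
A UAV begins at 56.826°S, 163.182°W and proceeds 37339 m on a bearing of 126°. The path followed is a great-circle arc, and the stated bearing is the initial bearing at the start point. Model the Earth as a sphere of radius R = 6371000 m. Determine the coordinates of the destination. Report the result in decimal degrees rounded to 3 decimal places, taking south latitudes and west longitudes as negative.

Central angle δ = d/R = 0.005861 rad.
With φ₁ = -56.826° = -0.991801 rad and θ = 126° = 2.199115 rad:
Applying the spherical law of cosines for sides, sin φ₂ = sin φ₁ cos δ + cos φ₁ sin δ cos θ = -0.838883, so φ₂ = -57.022°.
Then Δλ = atan2(0.002594, 0.297827) = 0.008711 rad, from sin θ sin δ cos φ₁ over cos δ − sin φ₁ sin φ₂.
Hence λ₂ = -163.182° + 0.499° = -162.683°.

latitude -57.022°, longitude -162.683°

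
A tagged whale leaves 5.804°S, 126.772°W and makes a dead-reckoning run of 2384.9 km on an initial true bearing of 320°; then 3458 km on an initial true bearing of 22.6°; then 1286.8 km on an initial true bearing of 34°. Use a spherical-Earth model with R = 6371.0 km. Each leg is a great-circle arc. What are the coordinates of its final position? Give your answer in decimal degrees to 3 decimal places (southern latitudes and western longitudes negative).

Apply the spherical direct solution leg by leg, carrying full precision between legs.
Leg 1: from (-5.804°, -126.772°), δ = 2384.9/6371 = 0.374337 rad, θ = 320° → φ = 10.635°, λ = -140.608°.
Leg 2: from (10.635°, -140.608°), δ = 3458/6371 = 0.542772 rad, θ = 22.6° → φ = 38.806°, λ = -125.851°.
Leg 3: from (38.806°, -125.851°), δ = 1286.8/6371 = 0.201978 rad, θ = 34° → φ = 48.034°, λ = -116.194°.

latitude 48.034°, longitude -116.194°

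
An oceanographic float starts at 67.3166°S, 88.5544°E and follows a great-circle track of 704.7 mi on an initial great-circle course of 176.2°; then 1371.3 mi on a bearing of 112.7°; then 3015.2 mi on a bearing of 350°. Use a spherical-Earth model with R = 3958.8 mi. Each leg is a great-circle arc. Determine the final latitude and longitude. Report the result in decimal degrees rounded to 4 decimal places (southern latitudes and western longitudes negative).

latitude -27.7767°, longitude 160.2213°

Apply the spherical direct solution leg by leg, carrying full precision between legs.
Leg 1: from (-67.3166°, 88.5544°), δ = 704.7/3958.8 = 0.178008 rad, θ = 176.2° → φ = -77.4760°, λ = 91.6566°.
Leg 2: from (-77.4760°, 91.6566°), δ = 1371.3/3958.8 = 0.346393 rad, θ = 112.7° → φ = -71.1971°, λ = 168.0056°.
Leg 3: from (-71.1971°, 168.0056°), δ = 3015.2/3958.8 = 0.761645 rad, θ = 350° → φ = -27.7767°, λ = 160.2213°.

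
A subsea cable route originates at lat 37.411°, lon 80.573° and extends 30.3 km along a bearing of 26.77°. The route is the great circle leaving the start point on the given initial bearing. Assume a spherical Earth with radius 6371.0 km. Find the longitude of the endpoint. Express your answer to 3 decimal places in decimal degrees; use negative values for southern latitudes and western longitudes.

longitude 80.728°

Central angle δ = d/R = 0.004756 rad.
Converting: φ₁ = 0.652945 rad, θ = 0.467225 rad.
sin φ₂ = sin φ₁ cos δ + cos φ₁ sin δ cos θ = (0.607528)(0.999989) + (0.794298)(0.004756)(0.892822) = 0.610894
φ₂ = asin(0.610894) = 0.657190 rad = 37.654°.
For the longitude increment, Δλ = atan2( sin θ sin δ cos φ₁, cos δ − sin φ₁ sin φ₂ ) = atan2(0.001701, 0.628853) = 0.155°.
λ₂ = 80.573° + 0.155° = 80.728°.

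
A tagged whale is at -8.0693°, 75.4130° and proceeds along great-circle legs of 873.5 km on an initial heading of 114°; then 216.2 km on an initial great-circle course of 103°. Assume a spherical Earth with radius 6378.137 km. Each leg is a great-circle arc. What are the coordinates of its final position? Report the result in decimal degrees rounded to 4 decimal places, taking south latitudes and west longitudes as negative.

latitude -11.6190°, longitude 84.6492°

Apply the spherical direct solution leg by leg, carrying full precision between legs.
Leg 1: from (-8.0693°, 75.4130°), δ = 873.5/6378.137 = 0.136952 rad, θ = 114° → φ = -11.1884°, λ = 82.7172°.
Leg 2: from (-11.1884°, 82.7172°), δ = 216.2/6378.137 = 0.033897 rad, θ = 103° → φ = -11.6190°, λ = 84.6492°.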